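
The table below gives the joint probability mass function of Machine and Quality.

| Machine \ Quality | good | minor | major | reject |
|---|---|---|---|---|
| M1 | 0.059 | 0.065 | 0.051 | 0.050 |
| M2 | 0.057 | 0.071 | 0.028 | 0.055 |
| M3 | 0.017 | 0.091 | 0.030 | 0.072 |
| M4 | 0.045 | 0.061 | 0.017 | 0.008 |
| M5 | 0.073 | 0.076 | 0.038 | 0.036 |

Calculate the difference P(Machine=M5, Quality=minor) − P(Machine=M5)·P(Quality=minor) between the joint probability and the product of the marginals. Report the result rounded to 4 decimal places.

-0.0052

P(Machine=M5) = 0.073 + 0.076 + 0.038 + 0.036 = 0.223.
P(Quality=minor) = 0.065 + 0.071 + 0.091 + 0.061 + 0.076 = 0.364.
P(Machine=M5, Quality=minor) − P(Machine=M5)P(Quality=minor) = 0.076 − 0.223×0.364 = -0.0052.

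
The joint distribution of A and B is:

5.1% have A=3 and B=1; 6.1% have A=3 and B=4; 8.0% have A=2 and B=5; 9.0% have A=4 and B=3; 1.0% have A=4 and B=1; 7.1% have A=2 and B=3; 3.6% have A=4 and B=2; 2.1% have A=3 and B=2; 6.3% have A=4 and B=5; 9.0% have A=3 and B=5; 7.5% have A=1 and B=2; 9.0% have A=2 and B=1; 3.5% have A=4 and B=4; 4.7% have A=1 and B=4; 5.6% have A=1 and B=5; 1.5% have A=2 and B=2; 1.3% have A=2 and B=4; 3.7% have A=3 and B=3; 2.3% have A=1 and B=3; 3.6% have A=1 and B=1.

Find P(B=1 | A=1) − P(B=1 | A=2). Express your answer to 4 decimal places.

-0.1827

P(A=1) = 0.036 + 0.075 + 0.023 + 0.047 + 0.056 = 0.237; P(B=1 | A=1) = 0.036/0.237 = 0.15190.
P(A=2) = 0.090 + 0.015 + 0.071 + 0.013 + 0.080 = 0.269; P(B=1 | A=2) = 0.090/0.269 = 0.33457.
Difference = -0.1827.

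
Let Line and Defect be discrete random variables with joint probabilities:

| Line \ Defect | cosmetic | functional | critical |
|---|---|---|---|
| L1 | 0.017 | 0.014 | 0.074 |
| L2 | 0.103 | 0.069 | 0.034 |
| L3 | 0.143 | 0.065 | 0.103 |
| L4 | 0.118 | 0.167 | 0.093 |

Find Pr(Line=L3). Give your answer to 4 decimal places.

P(Line=L3) = 0.143 + 0.065 + 0.103 = 0.311.

0.3110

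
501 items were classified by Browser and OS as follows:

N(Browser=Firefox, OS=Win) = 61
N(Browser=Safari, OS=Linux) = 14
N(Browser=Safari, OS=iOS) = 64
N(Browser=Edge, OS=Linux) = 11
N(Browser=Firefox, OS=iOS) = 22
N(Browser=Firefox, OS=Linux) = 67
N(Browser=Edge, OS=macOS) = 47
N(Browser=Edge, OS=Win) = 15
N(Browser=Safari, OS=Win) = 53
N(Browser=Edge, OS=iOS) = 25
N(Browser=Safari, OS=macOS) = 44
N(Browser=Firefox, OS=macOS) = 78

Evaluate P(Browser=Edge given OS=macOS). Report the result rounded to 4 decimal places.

0.2781

Total with OS=macOS: 78 + 44 + 47 = 169.
P(Browser=Edge | OS=macOS) = 47/169 = 0.2781.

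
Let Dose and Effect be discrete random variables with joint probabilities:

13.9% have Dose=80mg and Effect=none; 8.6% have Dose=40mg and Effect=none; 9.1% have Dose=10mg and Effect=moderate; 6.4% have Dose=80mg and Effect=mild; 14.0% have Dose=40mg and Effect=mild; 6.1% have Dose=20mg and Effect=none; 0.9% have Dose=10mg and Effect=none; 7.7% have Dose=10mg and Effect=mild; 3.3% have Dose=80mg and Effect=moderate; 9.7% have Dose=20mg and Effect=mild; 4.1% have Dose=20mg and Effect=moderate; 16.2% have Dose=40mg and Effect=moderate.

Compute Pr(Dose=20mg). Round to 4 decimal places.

0.1990

P(Dose=20mg) = 0.061 + 0.097 + 0.041 = 0.199.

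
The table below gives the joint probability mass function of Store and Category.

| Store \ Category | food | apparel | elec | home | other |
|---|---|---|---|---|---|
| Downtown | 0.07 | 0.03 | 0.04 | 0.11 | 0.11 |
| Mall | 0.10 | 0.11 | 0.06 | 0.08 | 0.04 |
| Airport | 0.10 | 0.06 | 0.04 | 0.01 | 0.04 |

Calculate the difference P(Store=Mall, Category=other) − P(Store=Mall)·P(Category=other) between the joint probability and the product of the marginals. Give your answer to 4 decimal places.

-0.0341

P(Store=Mall) = 0.10 + 0.11 + 0.06 + 0.08 + 0.04 = 0.39.
P(Category=other) = 0.11 + 0.04 + 0.04 = 0.19.
P(Store=Mall, Category=other) − P(Store=Mall)P(Category=other) = 0.04 − 0.39×0.19 = -0.0341.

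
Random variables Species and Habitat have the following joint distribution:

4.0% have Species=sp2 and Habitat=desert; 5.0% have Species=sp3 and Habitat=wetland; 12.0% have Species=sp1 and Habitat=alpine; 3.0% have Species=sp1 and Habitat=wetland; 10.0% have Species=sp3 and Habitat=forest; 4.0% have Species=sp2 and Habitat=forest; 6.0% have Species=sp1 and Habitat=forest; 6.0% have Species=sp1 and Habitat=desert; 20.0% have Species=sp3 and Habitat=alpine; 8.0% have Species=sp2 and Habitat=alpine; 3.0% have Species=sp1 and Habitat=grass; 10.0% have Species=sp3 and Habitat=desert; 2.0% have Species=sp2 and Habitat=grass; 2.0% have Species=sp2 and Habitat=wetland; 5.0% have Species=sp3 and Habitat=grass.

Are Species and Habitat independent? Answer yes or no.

yes

Every cell satisfies P(Species,Habitat) = P(Species)·P(Habitat). For instance P(Species=sp3) = 0.500, P(Habitat=alpine) = 0.400, and 0.500×0.400 = 0.200 matches the joint entry. So Species and Habitat are independent.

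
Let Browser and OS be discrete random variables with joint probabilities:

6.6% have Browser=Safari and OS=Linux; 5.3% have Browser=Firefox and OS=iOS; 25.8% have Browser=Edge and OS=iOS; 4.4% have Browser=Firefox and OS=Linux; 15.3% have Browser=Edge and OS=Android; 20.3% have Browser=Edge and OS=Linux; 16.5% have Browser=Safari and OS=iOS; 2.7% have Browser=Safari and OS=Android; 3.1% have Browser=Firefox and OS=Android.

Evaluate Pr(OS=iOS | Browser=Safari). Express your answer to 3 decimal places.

P(Browser=Safari) = 0.066 + 0.165 + 0.027 = 0.258.
P(OS=iOS | Browser=Safari) = 0.165/0.258 = 0.640.

0.640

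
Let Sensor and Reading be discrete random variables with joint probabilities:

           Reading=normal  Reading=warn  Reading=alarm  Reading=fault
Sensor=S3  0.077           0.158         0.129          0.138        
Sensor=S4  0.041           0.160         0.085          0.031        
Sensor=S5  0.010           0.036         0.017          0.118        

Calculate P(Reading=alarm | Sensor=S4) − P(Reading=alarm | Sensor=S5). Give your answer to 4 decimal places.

P(Sensor=S4) = 0.041 + 0.160 + 0.085 + 0.031 = 0.317; P(Reading=alarm | Sensor=S4) = 0.085/0.317 = 0.26814.
P(Sensor=S5) = 0.010 + 0.036 + 0.017 + 0.118 = 0.181; P(Reading=alarm | Sensor=S5) = 0.017/0.181 = 0.09392.
Difference = 0.1742.

0.1742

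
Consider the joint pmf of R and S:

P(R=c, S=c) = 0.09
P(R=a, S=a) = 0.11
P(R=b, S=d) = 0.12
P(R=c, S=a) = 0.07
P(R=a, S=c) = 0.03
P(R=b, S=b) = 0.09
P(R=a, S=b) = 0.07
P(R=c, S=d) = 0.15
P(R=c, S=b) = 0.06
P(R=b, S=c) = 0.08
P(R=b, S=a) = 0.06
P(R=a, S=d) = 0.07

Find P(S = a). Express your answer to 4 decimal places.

P(S=a) = 0.11 + 0.06 + 0.07 = 0.24.

0.2400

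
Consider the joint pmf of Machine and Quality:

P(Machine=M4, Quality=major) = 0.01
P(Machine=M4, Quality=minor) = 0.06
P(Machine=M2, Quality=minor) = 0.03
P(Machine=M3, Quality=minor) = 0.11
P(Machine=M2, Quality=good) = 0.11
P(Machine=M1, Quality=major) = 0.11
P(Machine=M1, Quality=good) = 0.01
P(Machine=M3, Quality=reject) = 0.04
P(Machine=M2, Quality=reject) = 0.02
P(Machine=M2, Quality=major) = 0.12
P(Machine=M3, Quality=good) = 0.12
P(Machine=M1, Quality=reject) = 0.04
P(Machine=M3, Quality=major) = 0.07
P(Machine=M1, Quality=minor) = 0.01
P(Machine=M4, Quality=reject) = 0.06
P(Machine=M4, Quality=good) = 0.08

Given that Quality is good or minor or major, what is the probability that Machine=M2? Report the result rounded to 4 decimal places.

0.3095

P(Quality=good) = 0.01 + 0.11 + 0.12 + 0.08 = 0.32.
P(Quality=minor) = 0.01 + 0.03 + 0.11 + 0.06 = 0.21.
P(Quality=major) = 0.11 + 0.12 + 0.07 + 0.01 = 0.31.
P(Quality ∈ {good, minor, major}) = 0.32 + 0.21 + 0.31 = 0.84; P(Machine=M2, Quality ∈ {good, minor, major}) = 0.11 + 0.03 + 0.12 = 0.26.
P(Machine=M2 | Quality ∈ {good, minor, major}) = 0.26/0.84 = 0.3095.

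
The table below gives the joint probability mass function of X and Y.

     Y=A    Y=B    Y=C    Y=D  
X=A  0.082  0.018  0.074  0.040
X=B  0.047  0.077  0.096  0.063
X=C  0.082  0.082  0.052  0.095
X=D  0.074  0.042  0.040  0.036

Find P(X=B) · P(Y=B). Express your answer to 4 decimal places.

P(X=B) = 0.047 + 0.077 + 0.096 + 0.063 = 0.283.
P(Y=B) = 0.018 + 0.077 + 0.082 + 0.042 = 0.219.
Product: 0.283 × 0.219 = 0.0620.

0.0620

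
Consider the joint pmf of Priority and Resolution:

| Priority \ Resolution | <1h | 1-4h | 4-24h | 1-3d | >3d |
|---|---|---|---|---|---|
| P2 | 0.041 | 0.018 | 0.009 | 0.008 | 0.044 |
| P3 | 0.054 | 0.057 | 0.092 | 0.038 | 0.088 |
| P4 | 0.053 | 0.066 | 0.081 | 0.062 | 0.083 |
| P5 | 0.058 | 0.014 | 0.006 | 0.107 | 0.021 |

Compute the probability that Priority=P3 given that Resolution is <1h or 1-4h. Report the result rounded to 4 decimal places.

P(Resolution=<1h) = 0.041 + 0.054 + 0.053 + 0.058 = 0.206.
P(Resolution=1-4h) = 0.018 + 0.057 + 0.066 + 0.014 = 0.155.
P(Resolution ∈ {<1h, 1-4h}) = 0.206 + 0.155 = 0.361; P(Priority=P3, Resolution ∈ {<1h, 1-4h}) = 0.054 + 0.057 = 0.111.
P(Priority=P3 | Resolution ∈ {<1h, 1-4h}) = 0.111/0.361 = 0.3075.

0.3075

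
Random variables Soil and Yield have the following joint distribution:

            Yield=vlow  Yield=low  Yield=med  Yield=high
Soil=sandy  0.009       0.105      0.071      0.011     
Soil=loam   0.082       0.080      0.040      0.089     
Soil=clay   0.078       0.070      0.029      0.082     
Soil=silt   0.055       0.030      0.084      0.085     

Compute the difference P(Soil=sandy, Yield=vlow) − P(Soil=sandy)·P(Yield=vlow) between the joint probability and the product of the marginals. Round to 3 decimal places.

-0.035

P(Soil=sandy) = 0.009 + 0.105 + 0.071 + 0.011 = 0.196.
P(Yield=vlow) = 0.009 + 0.082 + 0.078 + 0.055 = 0.224.
P(Soil=sandy, Yield=vlow) − P(Soil=sandy)P(Yield=vlow) = 0.009 − 0.196×0.224 = -0.035.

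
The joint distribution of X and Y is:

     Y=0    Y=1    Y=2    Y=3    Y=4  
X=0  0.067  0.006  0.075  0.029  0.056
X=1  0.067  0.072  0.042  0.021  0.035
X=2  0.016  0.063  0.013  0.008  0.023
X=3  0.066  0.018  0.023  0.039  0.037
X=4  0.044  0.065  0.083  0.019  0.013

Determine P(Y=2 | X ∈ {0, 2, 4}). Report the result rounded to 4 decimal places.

0.2948

P(X=0) = 0.067 + 0.006 + 0.075 + 0.029 + 0.056 = 0.233.
P(X=2) = 0.016 + 0.063 + 0.013 + 0.008 + 0.023 = 0.123.
P(X=4) = 0.044 + 0.065 + 0.083 + 0.019 + 0.013 = 0.224.
P(X ∈ {0, 2, 4}) = 0.233 + 0.123 + 0.224 = 0.580; P(Y=2, X ∈ {0, 2, 4}) = 0.075 + 0.013 + 0.083 = 0.171.
P(Y=2 | X ∈ {0, 2, 4}) = 0.171/0.580 = 0.2948.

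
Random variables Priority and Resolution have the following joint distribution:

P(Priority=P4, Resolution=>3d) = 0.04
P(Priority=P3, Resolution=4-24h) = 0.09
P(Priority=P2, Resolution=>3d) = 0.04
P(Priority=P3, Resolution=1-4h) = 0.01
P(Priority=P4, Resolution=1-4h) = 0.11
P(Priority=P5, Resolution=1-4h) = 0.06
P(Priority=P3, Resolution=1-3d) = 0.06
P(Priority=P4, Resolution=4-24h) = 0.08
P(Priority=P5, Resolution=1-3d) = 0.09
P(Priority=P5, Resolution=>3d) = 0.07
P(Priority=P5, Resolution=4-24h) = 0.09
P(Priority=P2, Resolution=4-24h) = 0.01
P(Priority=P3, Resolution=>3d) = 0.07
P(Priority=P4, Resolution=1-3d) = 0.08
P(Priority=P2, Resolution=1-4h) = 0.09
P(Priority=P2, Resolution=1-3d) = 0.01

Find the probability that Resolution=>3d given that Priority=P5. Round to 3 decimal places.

0.226

P(Priority=P5) = 0.06 + 0.09 + 0.09 + 0.07 = 0.31.
P(Resolution=>3d | Priority=P5) = 0.07/0.31 = 0.226.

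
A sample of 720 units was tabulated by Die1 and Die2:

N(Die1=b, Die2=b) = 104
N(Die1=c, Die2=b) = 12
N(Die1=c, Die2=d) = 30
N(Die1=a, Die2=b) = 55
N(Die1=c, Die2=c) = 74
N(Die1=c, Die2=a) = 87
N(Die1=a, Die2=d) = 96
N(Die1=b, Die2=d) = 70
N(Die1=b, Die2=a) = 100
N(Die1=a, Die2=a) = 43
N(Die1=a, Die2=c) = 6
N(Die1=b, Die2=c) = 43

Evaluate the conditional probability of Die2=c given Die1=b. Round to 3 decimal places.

0.136

Total with Die1=b: 100 + 104 + 43 + 70 = 317.
P(Die2=c | Die1=b) = 43/317 = 0.136.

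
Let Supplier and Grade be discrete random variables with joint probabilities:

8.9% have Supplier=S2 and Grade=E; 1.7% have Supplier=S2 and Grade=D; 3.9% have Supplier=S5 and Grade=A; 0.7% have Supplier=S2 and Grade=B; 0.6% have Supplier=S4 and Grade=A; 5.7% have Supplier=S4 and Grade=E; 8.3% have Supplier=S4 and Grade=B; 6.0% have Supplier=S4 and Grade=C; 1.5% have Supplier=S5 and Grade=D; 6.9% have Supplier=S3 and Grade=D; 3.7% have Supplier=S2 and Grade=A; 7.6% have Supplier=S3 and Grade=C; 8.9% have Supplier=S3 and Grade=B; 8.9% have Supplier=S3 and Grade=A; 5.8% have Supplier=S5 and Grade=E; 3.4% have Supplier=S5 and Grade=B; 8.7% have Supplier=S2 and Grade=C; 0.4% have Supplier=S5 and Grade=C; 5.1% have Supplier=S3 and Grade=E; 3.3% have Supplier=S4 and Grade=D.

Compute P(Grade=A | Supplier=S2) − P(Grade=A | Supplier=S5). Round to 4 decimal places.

P(Supplier=S2) = 0.037 + 0.007 + 0.087 + 0.017 + 0.089 = 0.237; P(Grade=A | Supplier=S2) = 0.037/0.237 = 0.15612.
P(Supplier=S5) = 0.039 + 0.034 + 0.004 + 0.015 + 0.058 = 0.150; P(Grade=A | Supplier=S5) = 0.039/0.150 = 0.26000.
Difference = -0.1039.

-0.1039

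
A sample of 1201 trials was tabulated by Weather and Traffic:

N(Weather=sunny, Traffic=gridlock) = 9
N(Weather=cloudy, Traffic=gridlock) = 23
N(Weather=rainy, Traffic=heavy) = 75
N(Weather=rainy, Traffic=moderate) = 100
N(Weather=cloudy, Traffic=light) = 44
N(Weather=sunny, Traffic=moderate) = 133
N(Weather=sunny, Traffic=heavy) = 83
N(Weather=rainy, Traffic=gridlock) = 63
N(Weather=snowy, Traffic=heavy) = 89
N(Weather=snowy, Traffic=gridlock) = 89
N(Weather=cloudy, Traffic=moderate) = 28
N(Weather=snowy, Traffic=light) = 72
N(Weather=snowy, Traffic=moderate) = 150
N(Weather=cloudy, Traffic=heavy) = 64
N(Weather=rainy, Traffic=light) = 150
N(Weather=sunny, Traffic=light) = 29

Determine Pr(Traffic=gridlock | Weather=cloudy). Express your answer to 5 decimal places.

0.14465

Total with Weather=cloudy: 44 + 28 + 64 + 23 = 159.
P(Traffic=gridlock | Weather=cloudy) = 23/159 = 0.14465.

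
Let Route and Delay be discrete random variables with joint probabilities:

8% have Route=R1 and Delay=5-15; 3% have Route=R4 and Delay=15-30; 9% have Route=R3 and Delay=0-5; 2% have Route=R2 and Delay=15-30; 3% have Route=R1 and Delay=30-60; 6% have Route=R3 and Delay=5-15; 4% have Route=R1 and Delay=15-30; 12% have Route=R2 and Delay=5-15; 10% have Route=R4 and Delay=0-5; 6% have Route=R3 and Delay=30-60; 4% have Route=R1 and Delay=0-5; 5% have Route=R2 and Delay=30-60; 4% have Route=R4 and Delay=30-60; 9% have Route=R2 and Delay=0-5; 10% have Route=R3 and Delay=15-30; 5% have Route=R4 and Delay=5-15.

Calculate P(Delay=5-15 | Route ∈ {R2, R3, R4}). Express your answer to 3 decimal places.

P(Route=R2) = 0.09 + 0.12 + 0.02 + 0.05 = 0.28.
P(Route=R3) = 0.09 + 0.06 + 0.10 + 0.06 = 0.31.
P(Route=R4) = 0.10 + 0.05 + 0.03 + 0.04 = 0.22.
P(Route ∈ {R2, R3, R4}) = 0.28 + 0.31 + 0.22 = 0.81; P(Delay=5-15, Route ∈ {R2, R3, R4}) = 0.12 + 0.06 + 0.05 = 0.23.
P(Delay=5-15 | Route ∈ {R2, R3, R4}) = 0.23/0.81 = 0.284.

0.284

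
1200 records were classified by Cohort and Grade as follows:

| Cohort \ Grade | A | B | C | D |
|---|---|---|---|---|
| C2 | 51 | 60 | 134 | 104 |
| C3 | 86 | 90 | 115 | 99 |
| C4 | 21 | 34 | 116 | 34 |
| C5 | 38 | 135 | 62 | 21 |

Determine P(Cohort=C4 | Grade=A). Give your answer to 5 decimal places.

0.10714

Total with Grade=A: 51 + 86 + 21 + 38 = 196.
P(Cohort=C4 | Grade=A) = 21/196 = 0.10714.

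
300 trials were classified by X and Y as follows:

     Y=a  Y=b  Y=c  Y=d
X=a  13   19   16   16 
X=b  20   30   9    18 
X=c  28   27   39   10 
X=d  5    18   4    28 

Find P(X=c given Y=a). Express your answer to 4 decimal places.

Total with Y=a: 13 + 20 + 28 + 5 = 66.
P(X=c | Y=a) = 28/66 = 0.4242.

0.4242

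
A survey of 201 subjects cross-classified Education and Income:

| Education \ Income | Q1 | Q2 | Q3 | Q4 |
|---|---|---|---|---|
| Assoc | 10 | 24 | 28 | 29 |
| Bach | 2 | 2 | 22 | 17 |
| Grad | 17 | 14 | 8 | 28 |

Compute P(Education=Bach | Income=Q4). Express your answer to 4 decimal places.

Total with Income=Q4: 29 + 17 + 28 = 74.
P(Education=Bach | Income=Q4) = 17/74 = 0.2297.

0.2297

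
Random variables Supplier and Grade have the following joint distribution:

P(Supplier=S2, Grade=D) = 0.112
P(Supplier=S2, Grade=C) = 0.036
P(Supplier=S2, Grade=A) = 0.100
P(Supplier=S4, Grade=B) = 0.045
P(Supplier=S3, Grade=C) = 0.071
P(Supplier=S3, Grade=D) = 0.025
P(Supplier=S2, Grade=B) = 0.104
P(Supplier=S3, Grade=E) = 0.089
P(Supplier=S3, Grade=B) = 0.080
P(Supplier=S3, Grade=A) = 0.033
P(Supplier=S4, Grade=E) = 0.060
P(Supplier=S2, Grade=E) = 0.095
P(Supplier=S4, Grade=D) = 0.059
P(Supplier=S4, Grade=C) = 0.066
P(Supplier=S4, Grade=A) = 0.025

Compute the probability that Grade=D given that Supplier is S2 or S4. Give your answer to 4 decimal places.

0.2436

P(Supplier=S2) = 0.100 + 0.104 + 0.036 + 0.112 + 0.095 = 0.447.
P(Supplier=S4) = 0.025 + 0.045 + 0.066 + 0.059 + 0.060 = 0.255.
P(Supplier ∈ {S2, S4}) = 0.447 + 0.255 = 0.702; P(Grade=D, Supplier ∈ {S2, S4}) = 0.112 + 0.059 = 0.171.
P(Grade=D | Supplier ∈ {S2, S4}) = 0.171/0.702 = 0.2436.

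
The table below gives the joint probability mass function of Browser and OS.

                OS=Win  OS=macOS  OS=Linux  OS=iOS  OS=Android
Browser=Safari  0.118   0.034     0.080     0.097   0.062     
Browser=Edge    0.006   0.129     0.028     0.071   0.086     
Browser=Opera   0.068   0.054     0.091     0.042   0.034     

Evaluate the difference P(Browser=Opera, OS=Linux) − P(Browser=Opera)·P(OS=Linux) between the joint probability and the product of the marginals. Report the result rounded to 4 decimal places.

0.0335

P(Browser=Opera) = 0.068 + 0.054 + 0.091 + 0.042 + 0.034 = 0.289.
P(OS=Linux) = 0.080 + 0.028 + 0.091 = 0.199.
P(Browser=Opera, OS=Linux) − P(Browser=Opera)P(OS=Linux) = 0.091 − 0.289×0.199 = 0.0335.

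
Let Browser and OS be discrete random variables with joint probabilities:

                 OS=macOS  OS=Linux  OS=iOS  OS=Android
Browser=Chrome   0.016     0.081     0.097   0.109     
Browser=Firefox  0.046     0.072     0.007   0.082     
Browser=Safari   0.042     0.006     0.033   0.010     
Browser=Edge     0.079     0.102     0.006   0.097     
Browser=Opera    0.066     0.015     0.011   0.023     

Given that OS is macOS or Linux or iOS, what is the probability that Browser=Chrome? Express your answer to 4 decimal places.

0.2857

P(OS=macOS) = 0.016 + 0.046 + 0.042 + 0.079 + 0.066 = 0.249.
P(OS=Linux) = 0.081 + 0.072 + 0.006 + 0.102 + 0.015 = 0.276.
P(OS=iOS) = 0.097 + 0.007 + 0.033 + 0.006 + 0.011 = 0.154.
P(OS ∈ {macOS, Linux, iOS}) = 0.249 + 0.276 + 0.154 = 0.679; P(Browser=Chrome, OS ∈ {macOS, Linux, iOS}) = 0.016 + 0.081 + 0.097 = 0.194.
P(Browser=Chrome | OS ∈ {macOS, Linux, iOS}) = 0.194/0.679 = 0.2857.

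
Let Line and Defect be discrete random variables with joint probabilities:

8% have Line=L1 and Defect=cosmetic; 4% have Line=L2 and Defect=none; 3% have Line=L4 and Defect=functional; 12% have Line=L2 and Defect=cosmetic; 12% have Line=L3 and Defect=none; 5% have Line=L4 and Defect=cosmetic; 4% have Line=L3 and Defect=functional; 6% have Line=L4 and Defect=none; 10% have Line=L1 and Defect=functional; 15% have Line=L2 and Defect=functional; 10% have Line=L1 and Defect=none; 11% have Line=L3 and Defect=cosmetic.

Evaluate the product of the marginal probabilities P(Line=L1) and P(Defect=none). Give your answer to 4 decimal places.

0.0896

P(Line=L1) = 0.10 + 0.08 + 0.10 = 0.28.
P(Defect=none) = 0.10 + 0.04 + 0.12 + 0.06 = 0.32.
Product: 0.28 × 0.32 = 0.0896.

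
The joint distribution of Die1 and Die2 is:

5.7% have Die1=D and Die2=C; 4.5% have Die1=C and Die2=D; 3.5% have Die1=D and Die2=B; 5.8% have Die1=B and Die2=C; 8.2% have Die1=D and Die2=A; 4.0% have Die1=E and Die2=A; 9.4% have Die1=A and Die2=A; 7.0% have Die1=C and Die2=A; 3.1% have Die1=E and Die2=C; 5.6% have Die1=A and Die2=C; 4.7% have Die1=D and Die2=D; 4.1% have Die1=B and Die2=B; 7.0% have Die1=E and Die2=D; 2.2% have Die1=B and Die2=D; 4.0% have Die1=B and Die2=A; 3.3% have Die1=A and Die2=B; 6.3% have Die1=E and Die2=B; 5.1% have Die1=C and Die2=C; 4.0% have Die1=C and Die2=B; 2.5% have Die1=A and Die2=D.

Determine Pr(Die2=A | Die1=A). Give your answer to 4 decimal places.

0.4519

P(Die1=A) = 0.094 + 0.033 + 0.056 + 0.025 = 0.208.
P(Die2=A | Die1=A) = 0.094/0.208 = 0.4519.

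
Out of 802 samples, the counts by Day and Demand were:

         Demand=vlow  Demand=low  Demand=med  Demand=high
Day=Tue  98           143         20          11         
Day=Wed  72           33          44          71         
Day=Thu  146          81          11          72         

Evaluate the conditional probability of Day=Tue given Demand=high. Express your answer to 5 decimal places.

0.07143

Total with Demand=high: 11 + 71 + 72 = 154.
P(Day=Tue | Demand=high) = 11/154 = 0.07143.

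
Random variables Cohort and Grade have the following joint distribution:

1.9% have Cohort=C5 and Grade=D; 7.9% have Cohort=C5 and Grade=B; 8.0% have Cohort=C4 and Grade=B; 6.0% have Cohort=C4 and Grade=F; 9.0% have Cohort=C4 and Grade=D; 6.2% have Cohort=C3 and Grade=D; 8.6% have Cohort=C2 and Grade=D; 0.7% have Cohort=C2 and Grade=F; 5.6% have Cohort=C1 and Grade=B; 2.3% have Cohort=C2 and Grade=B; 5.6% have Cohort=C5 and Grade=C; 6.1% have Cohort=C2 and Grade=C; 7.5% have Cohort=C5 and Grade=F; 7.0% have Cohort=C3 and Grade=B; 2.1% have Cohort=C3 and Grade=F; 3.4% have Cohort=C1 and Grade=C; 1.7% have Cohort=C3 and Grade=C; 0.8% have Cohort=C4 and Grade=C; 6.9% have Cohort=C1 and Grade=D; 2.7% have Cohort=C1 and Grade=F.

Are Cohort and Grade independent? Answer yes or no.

no

P(Cohort=C5) = 0.229 and P(Grade=D) = 0.326, so their product is 0.07465, but P(Cohort=C5, Grade=D) = 0.019. Since these differ, Cohort and Grade are not independent.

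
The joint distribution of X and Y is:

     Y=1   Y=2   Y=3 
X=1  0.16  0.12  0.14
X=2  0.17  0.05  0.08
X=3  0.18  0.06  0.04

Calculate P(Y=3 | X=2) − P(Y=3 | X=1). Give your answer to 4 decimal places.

-0.0667

P(X=2) = 0.17 + 0.05 + 0.08 = 0.30; P(Y=3 | X=2) = 0.08/0.30 = 0.26667.
P(X=1) = 0.16 + 0.12 + 0.14 = 0.42; P(Y=3 | X=1) = 0.14/0.42 = 0.33333.
Difference = -0.0667.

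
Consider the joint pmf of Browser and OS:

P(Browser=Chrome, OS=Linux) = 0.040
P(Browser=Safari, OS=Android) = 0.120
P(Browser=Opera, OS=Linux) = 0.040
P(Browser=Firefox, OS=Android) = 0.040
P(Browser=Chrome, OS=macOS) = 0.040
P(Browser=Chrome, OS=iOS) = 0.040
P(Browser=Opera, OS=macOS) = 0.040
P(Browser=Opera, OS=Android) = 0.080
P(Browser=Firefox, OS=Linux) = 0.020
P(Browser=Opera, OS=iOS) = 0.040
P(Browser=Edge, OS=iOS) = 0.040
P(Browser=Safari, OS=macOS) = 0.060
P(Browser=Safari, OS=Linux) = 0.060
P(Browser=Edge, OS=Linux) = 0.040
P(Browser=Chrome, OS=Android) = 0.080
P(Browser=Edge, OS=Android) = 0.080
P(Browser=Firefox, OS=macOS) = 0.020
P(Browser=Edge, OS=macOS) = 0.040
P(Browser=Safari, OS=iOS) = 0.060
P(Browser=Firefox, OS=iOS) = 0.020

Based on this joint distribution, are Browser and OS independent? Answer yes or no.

yes

Every cell satisfies P(Browser,OS) = P(Browser)·P(OS). For instance P(Browser=Edge) = 0.200, P(OS=Linux) = 0.200, and 0.200×0.200 = 0.040 matches the joint entry. So Browser and OS are independent.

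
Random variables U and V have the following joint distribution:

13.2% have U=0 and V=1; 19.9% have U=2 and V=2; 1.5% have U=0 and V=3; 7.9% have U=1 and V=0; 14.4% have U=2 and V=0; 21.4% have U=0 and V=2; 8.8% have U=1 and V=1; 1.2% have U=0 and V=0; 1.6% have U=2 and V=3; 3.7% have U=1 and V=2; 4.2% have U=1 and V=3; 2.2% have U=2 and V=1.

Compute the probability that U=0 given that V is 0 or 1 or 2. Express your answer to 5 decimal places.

0.38619

P(V=0) = 0.012 + 0.079 + 0.144 = 0.235.
P(V=1) = 0.132 + 0.088 + 0.022 = 0.242.
P(V=2) = 0.214 + 0.037 + 0.199 = 0.450.
P(V ∈ {0, 1, 2}) = 0.235 + 0.242 + 0.450 = 0.927; P(U=0, V ∈ {0, 1, 2}) = 0.012 + 0.132 + 0.214 = 0.358.
P(U=0 | V ∈ {0, 1, 2}) = 0.358/0.927 = 0.38619.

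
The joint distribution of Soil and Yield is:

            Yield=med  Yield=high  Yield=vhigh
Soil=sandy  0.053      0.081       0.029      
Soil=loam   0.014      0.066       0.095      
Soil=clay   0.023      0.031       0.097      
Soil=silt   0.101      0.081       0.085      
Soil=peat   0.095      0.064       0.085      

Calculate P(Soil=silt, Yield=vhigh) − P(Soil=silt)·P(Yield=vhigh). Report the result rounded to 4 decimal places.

P(Soil=silt) = 0.101 + 0.081 + 0.085 = 0.267.
P(Yield=vhigh) = 0.029 + 0.095 + 0.097 + 0.085 + 0.085 = 0.391.
P(Soil=silt, Yield=vhigh) − P(Soil=silt)P(Yield=vhigh) = 0.085 − 0.267×0.391 = -0.0194.

-0.0194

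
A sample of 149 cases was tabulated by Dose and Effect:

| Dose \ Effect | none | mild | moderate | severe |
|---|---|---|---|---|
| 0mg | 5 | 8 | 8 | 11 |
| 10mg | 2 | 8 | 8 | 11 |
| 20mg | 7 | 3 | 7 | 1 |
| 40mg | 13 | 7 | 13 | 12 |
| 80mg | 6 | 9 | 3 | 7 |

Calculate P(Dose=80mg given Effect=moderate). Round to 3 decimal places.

0.077

Total with Effect=moderate: 8 + 8 + 7 + 13 + 3 = 39.
P(Dose=80mg | Effect=moderate) = 3/39 = 0.077.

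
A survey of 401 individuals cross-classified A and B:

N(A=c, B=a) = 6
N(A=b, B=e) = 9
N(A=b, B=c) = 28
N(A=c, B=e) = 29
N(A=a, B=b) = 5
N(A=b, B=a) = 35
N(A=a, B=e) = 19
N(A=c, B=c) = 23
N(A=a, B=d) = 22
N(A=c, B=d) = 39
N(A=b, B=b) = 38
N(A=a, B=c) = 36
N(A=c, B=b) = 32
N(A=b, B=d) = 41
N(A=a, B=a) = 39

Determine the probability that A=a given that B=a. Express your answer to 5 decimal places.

Total with B=a: 39 + 35 + 6 = 80.
P(A=a | B=a) = 39/80 = 0.48750.

0.48750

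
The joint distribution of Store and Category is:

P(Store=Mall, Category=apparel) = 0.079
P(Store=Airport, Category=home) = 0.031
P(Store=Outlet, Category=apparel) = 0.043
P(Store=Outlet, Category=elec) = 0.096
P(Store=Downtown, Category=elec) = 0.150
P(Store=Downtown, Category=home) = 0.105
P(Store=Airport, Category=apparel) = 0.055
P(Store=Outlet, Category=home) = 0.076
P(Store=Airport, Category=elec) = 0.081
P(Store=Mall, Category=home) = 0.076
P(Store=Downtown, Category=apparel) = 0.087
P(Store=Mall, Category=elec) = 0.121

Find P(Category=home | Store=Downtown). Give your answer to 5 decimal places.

P(Store=Downtown) = 0.087 + 0.150 + 0.105 = 0.342.
P(Category=home | Store=Downtown) = 0.105/0.342 = 0.30702.

0.30702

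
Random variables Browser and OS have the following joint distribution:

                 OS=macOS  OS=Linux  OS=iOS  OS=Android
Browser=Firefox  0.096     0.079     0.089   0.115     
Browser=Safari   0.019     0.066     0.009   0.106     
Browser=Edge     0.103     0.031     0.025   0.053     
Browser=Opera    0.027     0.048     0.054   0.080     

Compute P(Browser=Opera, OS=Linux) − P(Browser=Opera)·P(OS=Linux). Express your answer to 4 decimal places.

P(Browser=Opera) = 0.027 + 0.048 + 0.054 + 0.080 = 0.209.
P(OS=Linux) = 0.079 + 0.066 + 0.031 + 0.048 = 0.224.
P(Browser=Opera, OS=Linux) − P(Browser=Opera)P(OS=Linux) = 0.048 − 0.209×0.224 = 0.0012.

0.0012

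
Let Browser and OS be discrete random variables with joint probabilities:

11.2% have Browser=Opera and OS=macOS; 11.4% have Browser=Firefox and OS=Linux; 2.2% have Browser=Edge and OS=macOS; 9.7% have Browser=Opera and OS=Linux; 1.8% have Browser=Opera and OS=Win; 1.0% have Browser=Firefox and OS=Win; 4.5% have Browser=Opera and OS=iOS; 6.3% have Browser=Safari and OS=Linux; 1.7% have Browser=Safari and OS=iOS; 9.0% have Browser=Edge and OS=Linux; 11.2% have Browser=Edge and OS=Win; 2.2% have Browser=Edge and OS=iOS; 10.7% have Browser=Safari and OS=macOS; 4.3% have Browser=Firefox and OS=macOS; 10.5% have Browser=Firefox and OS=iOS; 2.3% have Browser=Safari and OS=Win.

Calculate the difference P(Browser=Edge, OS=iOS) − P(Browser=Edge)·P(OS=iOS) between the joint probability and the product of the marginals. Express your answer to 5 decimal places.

P(Browser=Edge) = 0.112 + 0.022 + 0.090 + 0.022 = 0.246.
P(OS=iOS) = 0.105 + 0.017 + 0.022 + 0.045 = 0.189.
P(Browser=Edge, OS=iOS) − P(Browser=Edge)P(OS=iOS) = 0.022 − 0.246×0.189 = -0.02449.

-0.02449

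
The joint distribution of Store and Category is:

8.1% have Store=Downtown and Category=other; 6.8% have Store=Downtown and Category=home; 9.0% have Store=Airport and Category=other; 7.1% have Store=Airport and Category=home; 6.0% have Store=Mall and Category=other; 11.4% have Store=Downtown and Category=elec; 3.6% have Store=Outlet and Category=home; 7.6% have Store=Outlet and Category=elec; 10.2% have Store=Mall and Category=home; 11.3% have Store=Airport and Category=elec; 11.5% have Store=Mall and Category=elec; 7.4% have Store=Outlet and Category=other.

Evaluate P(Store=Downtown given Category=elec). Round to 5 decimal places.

P(Category=elec) = 0.114 + 0.115 + 0.113 + 0.076 = 0.418.
P(Store=Downtown | Category=elec) = 0.114/0.418 = 0.27273.

0.27273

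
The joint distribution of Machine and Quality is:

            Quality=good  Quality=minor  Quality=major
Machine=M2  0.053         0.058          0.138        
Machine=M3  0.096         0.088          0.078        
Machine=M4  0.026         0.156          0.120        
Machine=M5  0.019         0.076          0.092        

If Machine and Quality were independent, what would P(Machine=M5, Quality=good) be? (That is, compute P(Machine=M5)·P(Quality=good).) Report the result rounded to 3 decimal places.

P(Machine=M5) = 0.019 + 0.076 + 0.092 = 0.187.
P(Quality=good) = 0.053 + 0.096 + 0.026 + 0.019 = 0.194.
Product: 0.187 × 0.194 = 0.036.

0.036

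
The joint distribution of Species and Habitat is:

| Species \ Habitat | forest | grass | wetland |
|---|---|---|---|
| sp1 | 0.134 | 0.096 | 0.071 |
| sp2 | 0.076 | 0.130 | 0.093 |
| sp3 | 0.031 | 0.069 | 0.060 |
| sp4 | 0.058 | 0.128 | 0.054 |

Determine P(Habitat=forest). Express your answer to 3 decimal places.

0.299

P(Habitat=forest) = 0.134 + 0.076 + 0.031 + 0.058 = 0.299.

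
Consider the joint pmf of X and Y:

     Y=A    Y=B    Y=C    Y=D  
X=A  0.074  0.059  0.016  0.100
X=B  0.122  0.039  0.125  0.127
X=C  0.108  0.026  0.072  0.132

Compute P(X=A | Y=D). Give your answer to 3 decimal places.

0.279

P(Y=D) = 0.100 + 0.127 + 0.132 = 0.359.
P(X=A | Y=D) = 0.100/0.359 = 0.279.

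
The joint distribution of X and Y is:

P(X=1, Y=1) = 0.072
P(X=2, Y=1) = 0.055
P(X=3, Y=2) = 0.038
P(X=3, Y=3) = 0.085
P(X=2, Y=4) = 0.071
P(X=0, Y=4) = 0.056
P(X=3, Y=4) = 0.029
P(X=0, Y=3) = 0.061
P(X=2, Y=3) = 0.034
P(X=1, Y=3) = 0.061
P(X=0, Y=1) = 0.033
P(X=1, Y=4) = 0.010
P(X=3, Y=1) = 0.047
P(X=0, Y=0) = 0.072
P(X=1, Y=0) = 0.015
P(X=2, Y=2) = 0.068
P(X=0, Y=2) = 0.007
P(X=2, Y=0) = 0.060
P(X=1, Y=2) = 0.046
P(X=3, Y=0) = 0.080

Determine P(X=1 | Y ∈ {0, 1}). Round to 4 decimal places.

P(Y=0) = 0.072 + 0.015 + 0.060 + 0.080 = 0.227.
P(Y=1) = 0.033 + 0.072 + 0.055 + 0.047 = 0.207.
P(Y ∈ {0, 1}) = 0.227 + 0.207 = 0.434; P(X=1, Y ∈ {0, 1}) = 0.015 + 0.072 = 0.087.
P(X=1 | Y ∈ {0, 1}) = 0.087/0.434 = 0.2005.

0.2005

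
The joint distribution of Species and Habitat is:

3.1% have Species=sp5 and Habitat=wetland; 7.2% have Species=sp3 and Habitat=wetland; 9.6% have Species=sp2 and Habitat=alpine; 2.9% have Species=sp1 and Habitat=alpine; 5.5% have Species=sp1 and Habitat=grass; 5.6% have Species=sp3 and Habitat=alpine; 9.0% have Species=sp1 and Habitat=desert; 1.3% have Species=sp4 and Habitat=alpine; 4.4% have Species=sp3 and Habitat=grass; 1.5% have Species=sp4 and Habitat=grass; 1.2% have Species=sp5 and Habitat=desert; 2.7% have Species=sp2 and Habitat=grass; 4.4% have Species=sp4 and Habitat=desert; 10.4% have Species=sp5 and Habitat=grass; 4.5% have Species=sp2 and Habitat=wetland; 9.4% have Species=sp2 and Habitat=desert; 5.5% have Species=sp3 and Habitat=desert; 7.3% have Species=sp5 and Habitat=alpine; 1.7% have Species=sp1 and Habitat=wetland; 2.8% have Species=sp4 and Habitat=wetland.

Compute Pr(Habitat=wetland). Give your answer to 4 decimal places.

P(Habitat=wetland) = 0.017 + 0.045 + 0.072 + 0.028 + 0.031 = 0.193.

0.1930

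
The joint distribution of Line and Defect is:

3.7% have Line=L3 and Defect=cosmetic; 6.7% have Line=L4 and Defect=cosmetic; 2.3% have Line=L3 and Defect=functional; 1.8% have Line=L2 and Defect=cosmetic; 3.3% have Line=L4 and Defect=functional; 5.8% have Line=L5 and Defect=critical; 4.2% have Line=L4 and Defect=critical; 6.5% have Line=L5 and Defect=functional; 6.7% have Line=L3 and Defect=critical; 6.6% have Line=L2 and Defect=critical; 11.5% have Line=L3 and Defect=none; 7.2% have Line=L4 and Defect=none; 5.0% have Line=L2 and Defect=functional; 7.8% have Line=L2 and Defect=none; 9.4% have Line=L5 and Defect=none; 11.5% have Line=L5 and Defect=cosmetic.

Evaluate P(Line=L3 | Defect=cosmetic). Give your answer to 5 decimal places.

0.15612

P(Defect=cosmetic) = 0.018 + 0.037 + 0.067 + 0.115 = 0.237.
P(Line=L3 | Defect=cosmetic) = 0.037/0.237 = 0.15612.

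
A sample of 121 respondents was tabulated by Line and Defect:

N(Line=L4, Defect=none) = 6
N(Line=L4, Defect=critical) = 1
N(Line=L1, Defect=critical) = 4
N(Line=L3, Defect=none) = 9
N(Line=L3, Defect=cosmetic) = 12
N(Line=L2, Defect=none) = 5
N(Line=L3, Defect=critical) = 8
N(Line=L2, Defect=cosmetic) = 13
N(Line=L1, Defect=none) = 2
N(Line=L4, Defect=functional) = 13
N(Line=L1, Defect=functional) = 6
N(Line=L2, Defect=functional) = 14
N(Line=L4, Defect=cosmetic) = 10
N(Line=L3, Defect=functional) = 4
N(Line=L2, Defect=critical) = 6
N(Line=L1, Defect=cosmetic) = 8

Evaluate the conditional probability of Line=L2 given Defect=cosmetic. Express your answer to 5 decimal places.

Total with Defect=cosmetic: 8 + 13 + 12 + 10 = 43.
P(Line=L2 | Defect=cosmetic) = 13/43 = 0.30233.

0.30233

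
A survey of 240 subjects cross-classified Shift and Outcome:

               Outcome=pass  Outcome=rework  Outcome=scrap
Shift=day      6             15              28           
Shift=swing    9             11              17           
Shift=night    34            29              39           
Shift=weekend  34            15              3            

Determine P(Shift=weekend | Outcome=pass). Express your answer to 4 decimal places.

0.4096

Total with Outcome=pass: 6 + 9 + 34 + 34 = 83.
P(Shift=weekend | Outcome=pass) = 34/83 = 0.4096.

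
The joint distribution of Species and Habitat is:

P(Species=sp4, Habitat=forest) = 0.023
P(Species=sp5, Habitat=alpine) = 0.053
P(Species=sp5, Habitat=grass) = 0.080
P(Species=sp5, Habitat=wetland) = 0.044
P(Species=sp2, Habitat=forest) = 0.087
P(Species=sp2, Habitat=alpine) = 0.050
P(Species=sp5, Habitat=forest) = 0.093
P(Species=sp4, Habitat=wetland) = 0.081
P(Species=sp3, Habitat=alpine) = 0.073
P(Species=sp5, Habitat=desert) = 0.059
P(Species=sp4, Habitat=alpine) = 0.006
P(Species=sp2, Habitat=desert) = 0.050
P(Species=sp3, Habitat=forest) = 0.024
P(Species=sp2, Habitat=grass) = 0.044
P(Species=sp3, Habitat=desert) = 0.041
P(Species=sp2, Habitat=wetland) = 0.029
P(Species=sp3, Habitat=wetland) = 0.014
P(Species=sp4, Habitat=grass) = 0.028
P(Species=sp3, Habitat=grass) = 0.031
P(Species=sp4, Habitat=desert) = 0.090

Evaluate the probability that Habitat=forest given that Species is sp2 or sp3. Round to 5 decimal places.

0.25056

P(Species=sp2) = 0.087 + 0.044 + 0.029 + 0.050 + 0.050 = 0.260.
P(Species=sp3) = 0.024 + 0.031 + 0.014 + 0.041 + 0.073 = 0.183.
P(Species ∈ {sp2, sp3}) = 0.260 + 0.183 = 0.443; P(Habitat=forest, Species ∈ {sp2, sp3}) = 0.087 + 0.024 = 0.111.
P(Habitat=forest | Species ∈ {sp2, sp3}) = 0.111/0.443 = 0.25056.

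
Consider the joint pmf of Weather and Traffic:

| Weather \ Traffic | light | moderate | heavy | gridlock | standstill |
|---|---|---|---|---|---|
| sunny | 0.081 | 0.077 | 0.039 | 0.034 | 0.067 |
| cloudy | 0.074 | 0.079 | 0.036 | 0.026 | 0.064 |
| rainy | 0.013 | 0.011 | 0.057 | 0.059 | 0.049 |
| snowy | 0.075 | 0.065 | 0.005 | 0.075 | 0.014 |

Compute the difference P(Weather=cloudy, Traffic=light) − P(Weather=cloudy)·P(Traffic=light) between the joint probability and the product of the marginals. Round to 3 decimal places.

P(Weather=cloudy) = 0.074 + 0.079 + 0.036 + 0.026 + 0.064 = 0.279.
P(Traffic=light) = 0.081 + 0.074 + 0.013 + 0.075 = 0.243.
P(Weather=cloudy, Traffic=light) − P(Weather=cloudy)P(Traffic=light) = 0.074 − 0.279×0.243 = 0.006.

0.006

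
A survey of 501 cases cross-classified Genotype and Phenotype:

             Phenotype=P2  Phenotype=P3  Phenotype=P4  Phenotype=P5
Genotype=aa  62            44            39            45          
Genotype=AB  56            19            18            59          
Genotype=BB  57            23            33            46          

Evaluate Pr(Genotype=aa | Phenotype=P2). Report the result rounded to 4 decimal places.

0.3543

Total with Phenotype=P2: 62 + 56 + 57 = 175.
P(Genotype=aa | Phenotype=P2) = 62/175 = 0.3543.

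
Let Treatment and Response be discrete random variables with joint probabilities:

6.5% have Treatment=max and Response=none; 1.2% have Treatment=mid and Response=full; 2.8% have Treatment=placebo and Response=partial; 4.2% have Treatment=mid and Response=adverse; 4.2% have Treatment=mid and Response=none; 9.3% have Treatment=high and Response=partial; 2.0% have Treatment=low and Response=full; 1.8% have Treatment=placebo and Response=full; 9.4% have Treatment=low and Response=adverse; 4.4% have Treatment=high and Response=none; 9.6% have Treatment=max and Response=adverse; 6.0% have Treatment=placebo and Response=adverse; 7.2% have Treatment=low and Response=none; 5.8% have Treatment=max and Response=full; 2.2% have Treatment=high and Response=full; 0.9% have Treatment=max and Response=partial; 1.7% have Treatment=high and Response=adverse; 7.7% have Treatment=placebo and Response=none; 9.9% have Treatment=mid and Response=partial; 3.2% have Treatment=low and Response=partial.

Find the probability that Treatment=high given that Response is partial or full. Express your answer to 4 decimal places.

0.2941

P(Response=partial) = 0.028 + 0.032 + 0.099 + 0.093 + 0.009 = 0.261.
P(Response=full) = 0.018 + 0.020 + 0.012 + 0.022 + 0.058 = 0.130.
P(Response ∈ {partial, full}) = 0.261 + 0.130 = 0.391; P(Treatment=high, Response ∈ {partial, full}) = 0.093 + 0.022 = 0.115.
P(Treatment=high | Response ∈ {partial, full}) = 0.115/0.391 = 0.2941.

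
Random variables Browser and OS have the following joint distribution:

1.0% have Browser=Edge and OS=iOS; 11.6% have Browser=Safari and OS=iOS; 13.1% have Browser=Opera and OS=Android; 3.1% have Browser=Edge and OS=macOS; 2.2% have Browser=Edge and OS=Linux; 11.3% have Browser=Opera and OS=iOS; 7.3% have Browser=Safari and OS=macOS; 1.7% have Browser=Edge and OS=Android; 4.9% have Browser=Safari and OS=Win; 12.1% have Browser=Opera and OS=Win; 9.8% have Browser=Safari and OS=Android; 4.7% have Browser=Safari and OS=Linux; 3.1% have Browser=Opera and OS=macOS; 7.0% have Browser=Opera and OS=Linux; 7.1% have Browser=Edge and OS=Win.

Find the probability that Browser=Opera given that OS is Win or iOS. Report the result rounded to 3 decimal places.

0.488

P(OS=Win) = 0.049 + 0.071 + 0.121 = 0.241.
P(OS=iOS) = 0.116 + 0.010 + 0.113 = 0.239.
P(OS ∈ {Win, iOS}) = 0.241 + 0.239 = 0.480; P(Browser=Opera, OS ∈ {Win, iOS}) = 0.121 + 0.113 = 0.234.
P(Browser=Opera | OS ∈ {Win, iOS}) = 0.234/0.480 = 0.488.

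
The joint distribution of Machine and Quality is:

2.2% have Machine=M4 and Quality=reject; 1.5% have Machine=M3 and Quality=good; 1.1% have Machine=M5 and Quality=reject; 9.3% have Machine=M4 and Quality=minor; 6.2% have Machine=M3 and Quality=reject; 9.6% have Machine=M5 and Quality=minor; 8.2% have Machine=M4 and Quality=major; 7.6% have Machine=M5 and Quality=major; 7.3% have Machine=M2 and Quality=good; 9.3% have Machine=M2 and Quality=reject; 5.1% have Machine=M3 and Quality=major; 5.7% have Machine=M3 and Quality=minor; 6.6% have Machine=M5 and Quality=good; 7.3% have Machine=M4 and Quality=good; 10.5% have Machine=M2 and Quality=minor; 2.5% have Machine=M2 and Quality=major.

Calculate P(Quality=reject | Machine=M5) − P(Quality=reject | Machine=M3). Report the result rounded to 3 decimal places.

-0.291

P(Machine=M5) = 0.066 + 0.096 + 0.076 + 0.011 = 0.249; P(Quality=reject | Machine=M5) = 0.011/0.249 = 0.0442.
P(Machine=M3) = 0.015 + 0.057 + 0.051 + 0.062 = 0.185; P(Quality=reject | Machine=M3) = 0.062/0.185 = 0.3351.
Difference = -0.291.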